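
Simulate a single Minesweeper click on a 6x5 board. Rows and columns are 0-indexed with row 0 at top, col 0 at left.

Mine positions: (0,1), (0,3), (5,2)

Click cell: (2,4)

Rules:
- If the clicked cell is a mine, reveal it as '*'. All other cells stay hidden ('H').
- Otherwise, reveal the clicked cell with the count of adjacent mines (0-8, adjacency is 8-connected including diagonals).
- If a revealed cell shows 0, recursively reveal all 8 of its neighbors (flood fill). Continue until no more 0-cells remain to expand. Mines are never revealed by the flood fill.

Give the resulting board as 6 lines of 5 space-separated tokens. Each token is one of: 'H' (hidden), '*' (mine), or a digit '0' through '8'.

H H H H H
1 1 2 1 1
0 0 0 0 0
0 0 0 0 0
0 1 1 1 0
0 1 H 1 0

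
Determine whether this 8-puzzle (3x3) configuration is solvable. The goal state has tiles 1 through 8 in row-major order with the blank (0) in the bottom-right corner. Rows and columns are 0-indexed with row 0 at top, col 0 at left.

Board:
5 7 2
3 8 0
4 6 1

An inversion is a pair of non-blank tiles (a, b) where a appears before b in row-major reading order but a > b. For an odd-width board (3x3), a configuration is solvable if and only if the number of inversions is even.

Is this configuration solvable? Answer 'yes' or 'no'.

Answer: yes

Derivation:
Inversions (pairs i<j in row-major order where tile[i] > tile[j] > 0): 16
16 is even, so the puzzle is solvable.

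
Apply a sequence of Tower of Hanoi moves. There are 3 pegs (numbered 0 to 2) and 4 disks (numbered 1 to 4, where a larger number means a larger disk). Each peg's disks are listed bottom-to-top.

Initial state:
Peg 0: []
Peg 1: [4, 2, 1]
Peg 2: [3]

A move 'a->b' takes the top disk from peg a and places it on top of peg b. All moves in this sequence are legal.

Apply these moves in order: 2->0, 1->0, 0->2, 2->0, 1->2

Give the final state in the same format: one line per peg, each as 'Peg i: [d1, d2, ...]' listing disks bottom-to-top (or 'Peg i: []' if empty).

Answer: Peg 0: [3, 1]
Peg 1: [4]
Peg 2: [2]

Derivation:
After move 1 (2->0):
Peg 0: [3]
Peg 1: [4, 2, 1]
Peg 2: []

After move 2 (1->0):
Peg 0: [3, 1]
Peg 1: [4, 2]
Peg 2: []

After move 3 (0->2):
Peg 0: [3]
Peg 1: [4, 2]
Peg 2: [1]

After move 4 (2->0):
Peg 0: [3, 1]
Peg 1: [4, 2]
Peg 2: []

After move 5 (1->2):
Peg 0: [3, 1]
Peg 1: [4]
Peg 2: [2]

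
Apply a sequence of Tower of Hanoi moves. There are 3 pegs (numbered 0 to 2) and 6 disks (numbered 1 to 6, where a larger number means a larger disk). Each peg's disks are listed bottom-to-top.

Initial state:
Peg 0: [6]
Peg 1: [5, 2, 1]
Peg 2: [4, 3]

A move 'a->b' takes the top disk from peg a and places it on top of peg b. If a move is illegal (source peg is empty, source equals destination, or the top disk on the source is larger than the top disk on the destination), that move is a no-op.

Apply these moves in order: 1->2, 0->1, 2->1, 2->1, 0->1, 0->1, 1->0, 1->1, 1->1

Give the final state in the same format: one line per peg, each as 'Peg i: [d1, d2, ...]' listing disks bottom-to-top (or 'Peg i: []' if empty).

Answer: Peg 0: [6, 1]
Peg 1: [5, 2]
Peg 2: [4, 3]

Derivation:
After move 1 (1->2):
Peg 0: [6]
Peg 1: [5, 2]
Peg 2: [4, 3, 1]

After move 2 (0->1):
Peg 0: [6]
Peg 1: [5, 2]
Peg 2: [4, 3, 1]

After move 3 (2->1):
Peg 0: [6]
Peg 1: [5, 2, 1]
Peg 2: [4, 3]

After move 4 (2->1):
Peg 0: [6]
Peg 1: [5, 2, 1]
Peg 2: [4, 3]

After move 5 (0->1):
Peg 0: [6]
Peg 1: [5, 2, 1]
Peg 2: [4, 3]

After move 6 (0->1):
Peg 0: [6]
Peg 1: [5, 2, 1]
Peg 2: [4, 3]

After move 7 (1->0):
Peg 0: [6, 1]
Peg 1: [5, 2]
Peg 2: [4, 3]

After move 8 (1->1):
Peg 0: [6, 1]
Peg 1: [5, 2]
Peg 2: [4, 3]

After move 9 (1->1):
Peg 0: [6, 1]
Peg 1: [5, 2]
Peg 2: [4, 3]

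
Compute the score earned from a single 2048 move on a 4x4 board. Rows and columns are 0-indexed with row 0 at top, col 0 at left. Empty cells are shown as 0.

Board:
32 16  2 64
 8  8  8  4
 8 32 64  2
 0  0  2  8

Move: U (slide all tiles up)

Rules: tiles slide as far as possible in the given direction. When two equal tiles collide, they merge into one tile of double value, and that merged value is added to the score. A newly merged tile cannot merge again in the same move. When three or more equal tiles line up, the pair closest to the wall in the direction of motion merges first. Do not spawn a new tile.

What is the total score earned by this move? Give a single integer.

Slide up:
col 0: [32, 8, 8, 0] -> [32, 16, 0, 0]  score +16 (running 16)
col 1: [16, 8, 32, 0] -> [16, 8, 32, 0]  score +0 (running 16)
col 2: [2, 8, 64, 2] -> [2, 8, 64, 2]  score +0 (running 16)
col 3: [64, 4, 2, 8] -> [64, 4, 2, 8]  score +0 (running 16)
Board after move:
32 16  2 64
16  8  8  4
 0 32 64  2
 0  0  2  8

Answer: 16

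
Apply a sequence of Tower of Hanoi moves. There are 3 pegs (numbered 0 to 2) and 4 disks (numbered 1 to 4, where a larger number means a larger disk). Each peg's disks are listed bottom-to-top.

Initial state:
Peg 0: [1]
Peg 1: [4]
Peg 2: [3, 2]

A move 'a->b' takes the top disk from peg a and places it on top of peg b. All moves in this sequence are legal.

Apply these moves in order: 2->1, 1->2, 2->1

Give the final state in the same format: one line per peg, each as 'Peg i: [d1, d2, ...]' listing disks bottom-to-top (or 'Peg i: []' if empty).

Answer: Peg 0: [1]
Peg 1: [4, 2]
Peg 2: [3]

Derivation:
After move 1 (2->1):
Peg 0: [1]
Peg 1: [4, 2]
Peg 2: [3]

After move 2 (1->2):
Peg 0: [1]
Peg 1: [4]
Peg 2: [3, 2]

After move 3 (2->1):
Peg 0: [1]
Peg 1: [4, 2]
Peg 2: [3]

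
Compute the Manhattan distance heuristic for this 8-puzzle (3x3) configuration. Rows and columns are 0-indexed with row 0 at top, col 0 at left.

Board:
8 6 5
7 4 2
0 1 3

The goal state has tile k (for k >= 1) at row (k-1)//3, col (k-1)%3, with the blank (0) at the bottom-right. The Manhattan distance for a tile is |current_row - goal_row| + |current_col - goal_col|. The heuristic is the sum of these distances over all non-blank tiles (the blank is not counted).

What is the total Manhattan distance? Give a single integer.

Answer: 16

Derivation:
Tile 8: at (0,0), goal (2,1), distance |0-2|+|0-1| = 3
Tile 6: at (0,1), goal (1,2), distance |0-1|+|1-2| = 2
Tile 5: at (0,2), goal (1,1), distance |0-1|+|2-1| = 2
Tile 7: at (1,0), goal (2,0), distance |1-2|+|0-0| = 1
Tile 4: at (1,1), goal (1,0), distance |1-1|+|1-0| = 1
Tile 2: at (1,2), goal (0,1), distance |1-0|+|2-1| = 2
Tile 1: at (2,1), goal (0,0), distance |2-0|+|1-0| = 3
Tile 3: at (2,2), goal (0,2), distance |2-0|+|2-2| = 2
Sum: 3 + 2 + 2 + 1 + 1 + 2 + 3 + 2 = 16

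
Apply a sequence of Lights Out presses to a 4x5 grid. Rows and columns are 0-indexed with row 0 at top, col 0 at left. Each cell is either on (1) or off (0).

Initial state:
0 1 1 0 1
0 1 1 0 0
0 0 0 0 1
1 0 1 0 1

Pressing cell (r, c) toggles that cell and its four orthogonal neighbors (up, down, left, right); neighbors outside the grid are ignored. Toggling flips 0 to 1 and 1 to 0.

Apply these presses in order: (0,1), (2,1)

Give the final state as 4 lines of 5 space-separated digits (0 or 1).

Answer: 1 0 0 0 1
0 1 1 0 0
1 1 1 0 1
1 1 1 0 1

Derivation:
After press 1 at (0,1):
1 0 0 0 1
0 0 1 0 0
0 0 0 0 1
1 0 1 0 1

After press 2 at (2,1):
1 0 0 0 1
0 1 1 0 0
1 1 1 0 1
1 1 1 0 1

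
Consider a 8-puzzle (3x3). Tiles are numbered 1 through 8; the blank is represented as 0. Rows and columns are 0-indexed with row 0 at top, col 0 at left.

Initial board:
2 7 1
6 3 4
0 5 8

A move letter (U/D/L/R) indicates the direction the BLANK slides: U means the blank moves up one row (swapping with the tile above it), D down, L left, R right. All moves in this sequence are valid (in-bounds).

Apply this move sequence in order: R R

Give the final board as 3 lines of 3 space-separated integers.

After move 1 (R):
2 7 1
6 3 4
5 0 8

After move 2 (R):
2 7 1
6 3 4
5 8 0

Answer: 2 7 1
6 3 4
5 8 0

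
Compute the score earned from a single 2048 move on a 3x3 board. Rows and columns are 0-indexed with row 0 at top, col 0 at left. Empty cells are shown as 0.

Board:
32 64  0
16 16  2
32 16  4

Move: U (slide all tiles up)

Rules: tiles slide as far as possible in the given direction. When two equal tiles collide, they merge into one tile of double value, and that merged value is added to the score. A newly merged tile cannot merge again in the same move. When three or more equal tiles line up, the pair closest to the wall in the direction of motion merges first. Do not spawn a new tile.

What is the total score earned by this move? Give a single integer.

Slide up:
col 0: [32, 16, 32] -> [32, 16, 32]  score +0 (running 0)
col 1: [64, 16, 16] -> [64, 32, 0]  score +32 (running 32)
col 2: [0, 2, 4] -> [2, 4, 0]  score +0 (running 32)
Board after move:
32 64  2
16 32  4
32  0  0

Answer: 32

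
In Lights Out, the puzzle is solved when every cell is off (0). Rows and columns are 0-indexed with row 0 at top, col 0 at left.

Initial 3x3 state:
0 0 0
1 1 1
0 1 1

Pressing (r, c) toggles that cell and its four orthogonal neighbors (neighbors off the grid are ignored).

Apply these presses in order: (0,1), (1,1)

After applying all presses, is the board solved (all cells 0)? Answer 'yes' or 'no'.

Answer: no

Derivation:
After press 1 at (0,1):
1 1 1
1 0 1
0 1 1

After press 2 at (1,1):
1 0 1
0 1 0
0 0 1

Lights still on: 4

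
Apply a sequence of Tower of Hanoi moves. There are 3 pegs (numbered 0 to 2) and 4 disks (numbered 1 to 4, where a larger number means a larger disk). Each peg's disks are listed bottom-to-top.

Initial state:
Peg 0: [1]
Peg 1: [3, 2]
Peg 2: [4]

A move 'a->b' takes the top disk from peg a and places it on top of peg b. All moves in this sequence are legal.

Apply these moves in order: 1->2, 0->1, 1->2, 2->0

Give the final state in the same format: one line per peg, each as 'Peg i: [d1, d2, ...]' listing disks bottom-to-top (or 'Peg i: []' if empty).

After move 1 (1->2):
Peg 0: [1]
Peg 1: [3]
Peg 2: [4, 2]

After move 2 (0->1):
Peg 0: []
Peg 1: [3, 1]
Peg 2: [4, 2]

After move 3 (1->2):
Peg 0: []
Peg 1: [3]
Peg 2: [4, 2, 1]

After move 4 (2->0):
Peg 0: [1]
Peg 1: [3]
Peg 2: [4, 2]

Answer: Peg 0: [1]
Peg 1: [3]
Peg 2: [4, 2]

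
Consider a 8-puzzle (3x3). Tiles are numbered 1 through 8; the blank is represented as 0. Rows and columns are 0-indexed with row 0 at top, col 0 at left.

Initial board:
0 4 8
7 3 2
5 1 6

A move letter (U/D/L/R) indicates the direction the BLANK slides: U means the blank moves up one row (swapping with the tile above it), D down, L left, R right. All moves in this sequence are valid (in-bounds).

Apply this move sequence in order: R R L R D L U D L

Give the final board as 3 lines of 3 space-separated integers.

After move 1 (R):
4 0 8
7 3 2
5 1 6

After move 2 (R):
4 8 0
7 3 2
5 1 6

After move 3 (L):
4 0 8
7 3 2
5 1 6

After move 4 (R):
4 8 0
7 3 2
5 1 6

After move 5 (D):
4 8 2
7 3 0
5 1 6

After move 6 (L):
4 8 2
7 0 3
5 1 6

After move 7 (U):
4 0 2
7 8 3
5 1 6

After move 8 (D):
4 8 2
7 0 3
5 1 6

After move 9 (L):
4 8 2
0 7 3
5 1 6

Answer: 4 8 2
0 7 3
5 1 6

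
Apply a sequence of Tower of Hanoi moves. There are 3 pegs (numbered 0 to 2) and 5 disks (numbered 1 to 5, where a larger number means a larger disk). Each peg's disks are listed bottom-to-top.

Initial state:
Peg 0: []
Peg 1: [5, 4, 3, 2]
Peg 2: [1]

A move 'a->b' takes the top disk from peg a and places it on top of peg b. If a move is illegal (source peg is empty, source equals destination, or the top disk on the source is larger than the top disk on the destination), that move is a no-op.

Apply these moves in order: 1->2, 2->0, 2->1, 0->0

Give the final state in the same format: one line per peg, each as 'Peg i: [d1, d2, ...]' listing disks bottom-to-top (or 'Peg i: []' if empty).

Answer: Peg 0: [1]
Peg 1: [5, 4, 3, 2]
Peg 2: []

Derivation:
After move 1 (1->2):
Peg 0: []
Peg 1: [5, 4, 3, 2]
Peg 2: [1]

After move 2 (2->0):
Peg 0: [1]
Peg 1: [5, 4, 3, 2]
Peg 2: []

After move 3 (2->1):
Peg 0: [1]
Peg 1: [5, 4, 3, 2]
Peg 2: []

After move 4 (0->0):
Peg 0: [1]
Peg 1: [5, 4, 3, 2]
Peg 2: []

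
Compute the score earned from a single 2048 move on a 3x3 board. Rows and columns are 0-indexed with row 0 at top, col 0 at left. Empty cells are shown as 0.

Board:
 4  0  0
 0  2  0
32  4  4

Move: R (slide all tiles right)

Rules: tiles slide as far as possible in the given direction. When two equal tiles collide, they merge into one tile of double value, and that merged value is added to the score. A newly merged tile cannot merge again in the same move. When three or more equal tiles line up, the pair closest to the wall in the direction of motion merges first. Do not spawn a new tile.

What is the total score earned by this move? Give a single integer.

Slide right:
row 0: [4, 0, 0] -> [0, 0, 4]  score +0 (running 0)
row 1: [0, 2, 0] -> [0, 0, 2]  score +0 (running 0)
row 2: [32, 4, 4] -> [0, 32, 8]  score +8 (running 8)
Board after move:
 0  0  4
 0  0  2
 0 32  8

Answer: 8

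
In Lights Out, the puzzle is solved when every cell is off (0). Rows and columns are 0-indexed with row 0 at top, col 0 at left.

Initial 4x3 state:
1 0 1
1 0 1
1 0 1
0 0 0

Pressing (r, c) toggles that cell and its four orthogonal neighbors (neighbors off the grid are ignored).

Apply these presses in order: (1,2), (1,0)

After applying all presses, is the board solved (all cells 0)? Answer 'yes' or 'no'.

After press 1 at (1,2):
1 0 0
1 1 0
1 0 0
0 0 0

After press 2 at (1,0):
0 0 0
0 0 0
0 0 0
0 0 0

Lights still on: 0

Answer: yes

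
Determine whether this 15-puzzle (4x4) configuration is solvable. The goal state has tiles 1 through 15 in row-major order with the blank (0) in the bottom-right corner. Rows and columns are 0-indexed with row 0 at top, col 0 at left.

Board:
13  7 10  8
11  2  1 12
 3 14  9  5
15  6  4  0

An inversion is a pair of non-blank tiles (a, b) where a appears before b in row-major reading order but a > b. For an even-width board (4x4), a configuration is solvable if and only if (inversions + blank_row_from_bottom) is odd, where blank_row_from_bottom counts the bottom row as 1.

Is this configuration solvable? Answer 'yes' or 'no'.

Answer: yes

Derivation:
Inversions: 56
Blank is in row 3 (0-indexed from top), which is row 1 counting from the bottom (bottom = 1).
56 + 1 = 57, which is odd, so the puzzle is solvable.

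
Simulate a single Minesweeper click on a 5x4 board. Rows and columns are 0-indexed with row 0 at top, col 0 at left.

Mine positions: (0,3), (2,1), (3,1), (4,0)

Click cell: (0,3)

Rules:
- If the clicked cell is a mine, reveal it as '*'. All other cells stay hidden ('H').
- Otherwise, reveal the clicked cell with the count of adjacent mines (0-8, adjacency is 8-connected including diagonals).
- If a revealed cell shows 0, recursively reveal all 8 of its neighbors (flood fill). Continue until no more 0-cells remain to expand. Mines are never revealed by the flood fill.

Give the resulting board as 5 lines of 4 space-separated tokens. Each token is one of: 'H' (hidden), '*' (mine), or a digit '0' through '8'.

H H H *
H H H H
H H H H
H H H H
H H H H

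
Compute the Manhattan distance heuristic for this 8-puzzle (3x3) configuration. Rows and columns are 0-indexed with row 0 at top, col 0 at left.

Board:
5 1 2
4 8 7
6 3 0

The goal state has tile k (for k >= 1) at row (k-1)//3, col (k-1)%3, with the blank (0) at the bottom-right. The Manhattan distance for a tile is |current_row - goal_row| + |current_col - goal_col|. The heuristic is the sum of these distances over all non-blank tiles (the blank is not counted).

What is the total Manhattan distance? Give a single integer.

Tile 5: (0,0)->(1,1) = 2
Tile 1: (0,1)->(0,0) = 1
Tile 2: (0,2)->(0,1) = 1
Tile 4: (1,0)->(1,0) = 0
Tile 8: (1,1)->(2,1) = 1
Tile 7: (1,2)->(2,0) = 3
Tile 6: (2,0)->(1,2) = 3
Tile 3: (2,1)->(0,2) = 3
Sum: 2 + 1 + 1 + 0 + 1 + 3 + 3 + 3 = 14

Answer: 14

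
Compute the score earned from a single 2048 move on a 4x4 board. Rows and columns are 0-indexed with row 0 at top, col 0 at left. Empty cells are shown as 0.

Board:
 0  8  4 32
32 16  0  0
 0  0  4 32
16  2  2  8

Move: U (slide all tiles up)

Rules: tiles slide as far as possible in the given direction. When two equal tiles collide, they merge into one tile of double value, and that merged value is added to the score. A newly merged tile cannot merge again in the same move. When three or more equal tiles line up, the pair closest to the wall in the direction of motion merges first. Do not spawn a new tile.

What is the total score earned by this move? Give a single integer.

Slide up:
col 0: [0, 32, 0, 16] -> [32, 16, 0, 0]  score +0 (running 0)
col 1: [8, 16, 0, 2] -> [8, 16, 2, 0]  score +0 (running 0)
col 2: [4, 0, 4, 2] -> [8, 2, 0, 0]  score +8 (running 8)
col 3: [32, 0, 32, 8] -> [64, 8, 0, 0]  score +64 (running 72)
Board after move:
32  8  8 64
16 16  2  8
 0  2  0  0
 0  0  0  0

Answer: 72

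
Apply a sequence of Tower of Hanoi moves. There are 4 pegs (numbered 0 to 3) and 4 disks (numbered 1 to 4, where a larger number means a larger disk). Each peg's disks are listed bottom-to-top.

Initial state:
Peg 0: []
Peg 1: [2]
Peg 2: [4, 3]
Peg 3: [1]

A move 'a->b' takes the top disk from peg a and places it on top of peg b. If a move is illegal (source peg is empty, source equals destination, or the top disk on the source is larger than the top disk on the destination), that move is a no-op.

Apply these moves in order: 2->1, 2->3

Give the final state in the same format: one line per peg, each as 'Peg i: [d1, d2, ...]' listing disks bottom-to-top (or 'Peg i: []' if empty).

After move 1 (2->1):
Peg 0: []
Peg 1: [2]
Peg 2: [4, 3]
Peg 3: [1]

After move 2 (2->3):
Peg 0: []
Peg 1: [2]
Peg 2: [4, 3]
Peg 3: [1]

Answer: Peg 0: []
Peg 1: [2]
Peg 2: [4, 3]
Peg 3: [1]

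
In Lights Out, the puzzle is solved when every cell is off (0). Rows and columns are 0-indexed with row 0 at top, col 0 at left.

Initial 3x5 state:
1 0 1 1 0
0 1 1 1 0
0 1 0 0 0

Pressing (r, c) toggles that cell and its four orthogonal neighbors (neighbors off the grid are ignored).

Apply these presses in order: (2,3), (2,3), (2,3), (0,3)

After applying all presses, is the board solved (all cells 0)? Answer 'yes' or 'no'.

After press 1 at (2,3):
1 0 1 1 0
0 1 1 0 0
0 1 1 1 1

After press 2 at (2,3):
1 0 1 1 0
0 1 1 1 0
0 1 0 0 0

After press 3 at (2,3):
1 0 1 1 0
0 1 1 0 0
0 1 1 1 1

After press 4 at (0,3):
1 0 0 0 1
0 1 1 1 0
0 1 1 1 1

Lights still on: 9

Answer: no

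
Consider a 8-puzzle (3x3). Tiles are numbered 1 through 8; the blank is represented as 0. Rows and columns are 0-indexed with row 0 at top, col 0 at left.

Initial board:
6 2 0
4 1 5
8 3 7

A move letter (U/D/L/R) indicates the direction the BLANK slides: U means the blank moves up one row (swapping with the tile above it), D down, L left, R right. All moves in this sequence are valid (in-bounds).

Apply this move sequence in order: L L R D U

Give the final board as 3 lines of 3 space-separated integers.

Answer: 6 0 2
4 1 5
8 3 7

Derivation:
After move 1 (L):
6 0 2
4 1 5
8 3 7

After move 2 (L):
0 6 2
4 1 5
8 3 7

After move 3 (R):
6 0 2
4 1 5
8 3 7

After move 4 (D):
6 1 2
4 0 5
8 3 7

After move 5 (U):
6 0 2
4 1 5
8 3 7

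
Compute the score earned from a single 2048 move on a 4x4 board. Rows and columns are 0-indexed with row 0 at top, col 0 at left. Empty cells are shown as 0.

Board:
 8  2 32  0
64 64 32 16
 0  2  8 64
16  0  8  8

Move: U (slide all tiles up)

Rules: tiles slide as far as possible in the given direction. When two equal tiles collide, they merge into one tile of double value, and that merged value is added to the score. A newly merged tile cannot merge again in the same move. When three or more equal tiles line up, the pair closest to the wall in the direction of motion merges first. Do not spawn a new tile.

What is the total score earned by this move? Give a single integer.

Answer: 80

Derivation:
Slide up:
col 0: [8, 64, 0, 16] -> [8, 64, 16, 0]  score +0 (running 0)
col 1: [2, 64, 2, 0] -> [2, 64, 2, 0]  score +0 (running 0)
col 2: [32, 32, 8, 8] -> [64, 16, 0, 0]  score +80 (running 80)
col 3: [0, 16, 64, 8] -> [16, 64, 8, 0]  score +0 (running 80)
Board after move:
 8  2 64 16
64 64 16 64
16  2  0  8
 0  0  0  0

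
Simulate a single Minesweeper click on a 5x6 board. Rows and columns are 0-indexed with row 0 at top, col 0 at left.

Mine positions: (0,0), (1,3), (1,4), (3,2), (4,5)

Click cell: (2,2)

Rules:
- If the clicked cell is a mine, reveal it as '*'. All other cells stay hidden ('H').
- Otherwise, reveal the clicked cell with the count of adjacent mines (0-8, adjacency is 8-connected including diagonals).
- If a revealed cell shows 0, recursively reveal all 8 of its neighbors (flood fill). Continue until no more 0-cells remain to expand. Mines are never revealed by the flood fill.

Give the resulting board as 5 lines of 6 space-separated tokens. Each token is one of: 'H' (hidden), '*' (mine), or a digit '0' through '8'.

H H H H H H
H H H H H H
H H 2 H H H
H H H H H H
H H H H H H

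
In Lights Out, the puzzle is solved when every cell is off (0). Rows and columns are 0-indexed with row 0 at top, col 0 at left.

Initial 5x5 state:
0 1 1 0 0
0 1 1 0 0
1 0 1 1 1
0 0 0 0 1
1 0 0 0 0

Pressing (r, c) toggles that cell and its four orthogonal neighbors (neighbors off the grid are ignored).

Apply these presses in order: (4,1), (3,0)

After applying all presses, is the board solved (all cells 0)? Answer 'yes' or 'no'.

After press 1 at (4,1):
0 1 1 0 0
0 1 1 0 0
1 0 1 1 1
0 1 0 0 1
0 1 1 0 0

After press 2 at (3,0):
0 1 1 0 0
0 1 1 0 0
0 0 1 1 1
1 0 0 0 1
1 1 1 0 0

Lights still on: 12

Answer: no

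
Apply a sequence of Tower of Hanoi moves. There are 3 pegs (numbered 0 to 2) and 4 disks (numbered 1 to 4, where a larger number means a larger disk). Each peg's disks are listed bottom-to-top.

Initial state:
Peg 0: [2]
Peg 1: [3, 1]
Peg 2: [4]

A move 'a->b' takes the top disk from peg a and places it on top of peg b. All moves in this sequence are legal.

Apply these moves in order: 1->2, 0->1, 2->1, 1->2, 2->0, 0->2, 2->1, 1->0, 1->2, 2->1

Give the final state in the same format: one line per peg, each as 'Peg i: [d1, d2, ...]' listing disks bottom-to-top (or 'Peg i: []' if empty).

Answer: Peg 0: [1]
Peg 1: [3, 2]
Peg 2: [4]

Derivation:
After move 1 (1->2):
Peg 0: [2]
Peg 1: [3]
Peg 2: [4, 1]

After move 2 (0->1):
Peg 0: []
Peg 1: [3, 2]
Peg 2: [4, 1]

After move 3 (2->1):
Peg 0: []
Peg 1: [3, 2, 1]
Peg 2: [4]

After move 4 (1->2):
Peg 0: []
Peg 1: [3, 2]
Peg 2: [4, 1]

After move 5 (2->0):
Peg 0: [1]
Peg 1: [3, 2]
Peg 2: [4]

After move 6 (0->2):
Peg 0: []
Peg 1: [3, 2]
Peg 2: [4, 1]

After move 7 (2->1):
Peg 0: []
Peg 1: [3, 2, 1]
Peg 2: [4]

After move 8 (1->0):
Peg 0: [1]
Peg 1: [3, 2]
Peg 2: [4]

After move 9 (1->2):
Peg 0: [1]
Peg 1: [3]
Peg 2: [4, 2]

After move 10 (2->1):
Peg 0: [1]
Peg 1: [3, 2]
Peg 2: [4]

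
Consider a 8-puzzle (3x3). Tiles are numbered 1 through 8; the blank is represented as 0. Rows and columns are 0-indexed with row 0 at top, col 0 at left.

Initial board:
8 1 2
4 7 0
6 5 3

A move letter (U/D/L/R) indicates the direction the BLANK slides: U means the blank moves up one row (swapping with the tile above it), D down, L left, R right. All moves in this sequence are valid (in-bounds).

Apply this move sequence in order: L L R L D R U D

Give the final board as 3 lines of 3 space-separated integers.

Answer: 8 1 2
6 4 7
5 0 3

Derivation:
After move 1 (L):
8 1 2
4 0 7
6 5 3

After move 2 (L):
8 1 2
0 4 7
6 5 3

After move 3 (R):
8 1 2
4 0 7
6 5 3

After move 4 (L):
8 1 2
0 4 7
6 5 3

After move 5 (D):
8 1 2
6 4 7
0 5 3

After move 6 (R):
8 1 2
6 4 7
5 0 3

After move 7 (U):
8 1 2
6 0 7
5 4 3

After move 8 (D):
8 1 2
6 4 7
5 0 3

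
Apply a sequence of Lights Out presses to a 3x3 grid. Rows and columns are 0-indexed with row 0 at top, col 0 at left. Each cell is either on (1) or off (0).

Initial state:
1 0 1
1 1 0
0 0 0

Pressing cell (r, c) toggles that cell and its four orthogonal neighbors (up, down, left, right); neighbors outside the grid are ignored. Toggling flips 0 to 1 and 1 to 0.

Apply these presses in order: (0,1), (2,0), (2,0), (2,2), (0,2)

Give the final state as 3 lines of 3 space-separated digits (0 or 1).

After press 1 at (0,1):
0 1 0
1 0 0
0 0 0

After press 2 at (2,0):
0 1 0
0 0 0
1 1 0

After press 3 at (2,0):
0 1 0
1 0 0
0 0 0

After press 4 at (2,2):
0 1 0
1 0 1
0 1 1

After press 5 at (0,2):
0 0 1
1 0 0
0 1 1

Answer: 0 0 1
1 0 0
0 1 1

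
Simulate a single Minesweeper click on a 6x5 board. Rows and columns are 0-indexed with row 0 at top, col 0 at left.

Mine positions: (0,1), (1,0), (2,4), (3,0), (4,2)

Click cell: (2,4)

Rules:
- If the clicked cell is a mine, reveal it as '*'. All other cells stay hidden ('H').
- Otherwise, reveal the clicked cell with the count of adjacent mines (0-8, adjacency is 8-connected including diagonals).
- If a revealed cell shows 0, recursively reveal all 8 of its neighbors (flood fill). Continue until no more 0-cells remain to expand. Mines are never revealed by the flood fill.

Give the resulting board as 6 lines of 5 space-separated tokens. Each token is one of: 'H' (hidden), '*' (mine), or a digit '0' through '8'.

H H H H H
H H H H H
H H H H *
H H H H H
H H H H H
H H H H H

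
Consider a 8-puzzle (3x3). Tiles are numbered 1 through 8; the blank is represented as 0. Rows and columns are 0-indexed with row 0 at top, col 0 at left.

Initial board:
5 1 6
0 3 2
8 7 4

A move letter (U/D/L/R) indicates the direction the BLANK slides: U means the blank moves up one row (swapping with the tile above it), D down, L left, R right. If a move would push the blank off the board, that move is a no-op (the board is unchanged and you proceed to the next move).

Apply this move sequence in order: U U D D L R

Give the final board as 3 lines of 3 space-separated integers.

After move 1 (U):
0 1 6
5 3 2
8 7 4

After move 2 (U):
0 1 6
5 3 2
8 7 4

After move 3 (D):
5 1 6
0 3 2
8 7 4

After move 4 (D):
5 1 6
8 3 2
0 7 4

After move 5 (L):
5 1 6
8 3 2
0 7 4

After move 6 (R):
5 1 6
8 3 2
7 0 4

Answer: 5 1 6
8 3 2
7 0 4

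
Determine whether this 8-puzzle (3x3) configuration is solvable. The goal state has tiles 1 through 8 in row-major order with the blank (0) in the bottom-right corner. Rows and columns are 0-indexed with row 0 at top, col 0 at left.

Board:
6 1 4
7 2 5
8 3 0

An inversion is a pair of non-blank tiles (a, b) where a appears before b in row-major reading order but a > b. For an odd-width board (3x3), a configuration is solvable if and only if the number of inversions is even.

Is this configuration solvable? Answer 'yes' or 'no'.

Inversions (pairs i<j in row-major order where tile[i] > tile[j] > 0): 12
12 is even, so the puzzle is solvable.

Answer: yes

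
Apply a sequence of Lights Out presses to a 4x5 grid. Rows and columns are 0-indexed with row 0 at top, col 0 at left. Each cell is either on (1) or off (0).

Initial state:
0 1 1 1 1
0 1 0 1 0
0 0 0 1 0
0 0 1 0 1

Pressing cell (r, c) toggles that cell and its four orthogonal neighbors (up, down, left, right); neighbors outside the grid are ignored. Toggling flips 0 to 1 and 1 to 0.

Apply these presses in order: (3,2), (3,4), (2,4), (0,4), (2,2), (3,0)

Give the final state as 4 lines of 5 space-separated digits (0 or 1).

After press 1 at (3,2):
0 1 1 1 1
0 1 0 1 0
0 0 1 1 0
0 1 0 1 1

After press 2 at (3,4):
0 1 1 1 1
0 1 0 1 0
0 0 1 1 1
0 1 0 0 0

After press 3 at (2,4):
0 1 1 1 1
0 1 0 1 1
0 0 1 0 0
0 1 0 0 1

After press 4 at (0,4):
0 1 1 0 0
0 1 0 1 0
0 0 1 0 0
0 1 0 0 1

After press 5 at (2,2):
0 1 1 0 0
0 1 1 1 0
0 1 0 1 0
0 1 1 0 1

After press 6 at (3,0):
0 1 1 0 0
0 1 1 1 0
1 1 0 1 0
1 0 1 0 1

Answer: 0 1 1 0 0
0 1 1 1 0
1 1 0 1 0
1 0 1 0 1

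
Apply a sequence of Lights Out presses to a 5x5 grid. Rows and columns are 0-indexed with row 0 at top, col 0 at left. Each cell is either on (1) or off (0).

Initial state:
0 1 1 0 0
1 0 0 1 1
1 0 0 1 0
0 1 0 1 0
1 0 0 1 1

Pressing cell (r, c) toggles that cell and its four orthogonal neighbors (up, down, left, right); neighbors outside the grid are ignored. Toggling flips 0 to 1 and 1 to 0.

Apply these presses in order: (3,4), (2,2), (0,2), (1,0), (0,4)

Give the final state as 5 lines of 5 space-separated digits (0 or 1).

After press 1 at (3,4):
0 1 1 0 0
1 0 0 1 1
1 0 0 1 1
0 1 0 0 1
1 0 0 1 0

After press 2 at (2,2):
0 1 1 0 0
1 0 1 1 1
1 1 1 0 1
0 1 1 0 1
1 0 0 1 0

After press 3 at (0,2):
0 0 0 1 0
1 0 0 1 1
1 1 1 0 1
0 1 1 0 1
1 0 0 1 0

After press 4 at (1,0):
1 0 0 1 0
0 1 0 1 1
0 1 1 0 1
0 1 1 0 1
1 0 0 1 0

After press 5 at (0,4):
1 0 0 0 1
0 1 0 1 0
0 1 1 0 1
0 1 1 0 1
1 0 0 1 0

Answer: 1 0 0 0 1
0 1 0 1 0
0 1 1 0 1
0 1 1 0 1
1 0 0 1 0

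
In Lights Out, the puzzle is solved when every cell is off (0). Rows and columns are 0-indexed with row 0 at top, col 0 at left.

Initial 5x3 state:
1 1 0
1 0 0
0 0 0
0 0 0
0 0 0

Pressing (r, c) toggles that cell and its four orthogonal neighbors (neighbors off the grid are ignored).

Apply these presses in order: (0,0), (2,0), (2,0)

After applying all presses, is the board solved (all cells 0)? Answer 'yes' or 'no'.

After press 1 at (0,0):
0 0 0
0 0 0
0 0 0
0 0 0
0 0 0

After press 2 at (2,0):
0 0 0
1 0 0
1 1 0
1 0 0
0 0 0

After press 3 at (2,0):
0 0 0
0 0 0
0 0 0
0 0 0
0 0 0

Lights still on: 0

Answer: yes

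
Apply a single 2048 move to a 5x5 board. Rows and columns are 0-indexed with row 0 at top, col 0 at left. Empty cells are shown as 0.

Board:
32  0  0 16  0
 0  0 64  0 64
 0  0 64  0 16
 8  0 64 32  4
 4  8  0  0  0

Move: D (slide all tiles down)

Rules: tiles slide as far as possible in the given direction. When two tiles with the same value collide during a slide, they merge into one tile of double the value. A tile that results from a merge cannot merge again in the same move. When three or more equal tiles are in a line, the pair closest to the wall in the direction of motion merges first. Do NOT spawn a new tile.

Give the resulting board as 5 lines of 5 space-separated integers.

Answer:   0   0   0   0   0
  0   0   0   0   0
 32   0   0   0  64
  8   0  64  16  16
  4   8 128  32   4

Derivation:
Slide down:
col 0: [32, 0, 0, 8, 4] -> [0, 0, 32, 8, 4]
col 1: [0, 0, 0, 0, 8] -> [0, 0, 0, 0, 8]
col 2: [0, 64, 64, 64, 0] -> [0, 0, 0, 64, 128]
col 3: [16, 0, 0, 32, 0] -> [0, 0, 0, 16, 32]
col 4: [0, 64, 16, 4, 0] -> [0, 0, 64, 16, 4]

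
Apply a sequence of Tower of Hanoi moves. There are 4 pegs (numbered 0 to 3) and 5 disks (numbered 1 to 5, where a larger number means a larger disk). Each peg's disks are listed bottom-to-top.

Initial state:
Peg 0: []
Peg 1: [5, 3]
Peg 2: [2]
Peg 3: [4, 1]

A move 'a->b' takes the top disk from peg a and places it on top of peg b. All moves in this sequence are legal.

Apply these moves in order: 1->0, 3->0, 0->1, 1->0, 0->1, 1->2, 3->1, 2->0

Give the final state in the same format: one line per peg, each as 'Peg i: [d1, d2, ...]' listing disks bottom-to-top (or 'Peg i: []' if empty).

After move 1 (1->0):
Peg 0: [3]
Peg 1: [5]
Peg 2: [2]
Peg 3: [4, 1]

After move 2 (3->0):
Peg 0: [3, 1]
Peg 1: [5]
Peg 2: [2]
Peg 3: [4]

After move 3 (0->1):
Peg 0: [3]
Peg 1: [5, 1]
Peg 2: [2]
Peg 3: [4]

After move 4 (1->0):
Peg 0: [3, 1]
Peg 1: [5]
Peg 2: [2]
Peg 3: [4]

After move 5 (0->1):
Peg 0: [3]
Peg 1: [5, 1]
Peg 2: [2]
Peg 3: [4]

After move 6 (1->2):
Peg 0: [3]
Peg 1: [5]
Peg 2: [2, 1]
Peg 3: [4]

After move 7 (3->1):
Peg 0: [3]
Peg 1: [5, 4]
Peg 2: [2, 1]
Peg 3: []

After move 8 (2->0):
Peg 0: [3, 1]
Peg 1: [5, 4]
Peg 2: [2]
Peg 3: []

Answer: Peg 0: [3, 1]
Peg 1: [5, 4]
Peg 2: [2]
Peg 3: []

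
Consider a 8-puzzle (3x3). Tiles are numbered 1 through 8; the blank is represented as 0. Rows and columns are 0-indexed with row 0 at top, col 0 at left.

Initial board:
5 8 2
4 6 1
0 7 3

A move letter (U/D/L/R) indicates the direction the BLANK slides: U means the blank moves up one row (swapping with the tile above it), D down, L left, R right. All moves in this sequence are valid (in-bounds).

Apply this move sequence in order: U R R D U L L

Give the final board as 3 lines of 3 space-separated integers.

After move 1 (U):
5 8 2
0 6 1
4 7 3

After move 2 (R):
5 8 2
6 0 1
4 7 3

After move 3 (R):
5 8 2
6 1 0
4 7 3

After move 4 (D):
5 8 2
6 1 3
4 7 0

After move 5 (U):
5 8 2
6 1 0
4 7 3

After move 6 (L):
5 8 2
6 0 1
4 7 3

After move 7 (L):
5 8 2
0 6 1
4 7 3

Answer: 5 8 2
0 6 1
4 7 3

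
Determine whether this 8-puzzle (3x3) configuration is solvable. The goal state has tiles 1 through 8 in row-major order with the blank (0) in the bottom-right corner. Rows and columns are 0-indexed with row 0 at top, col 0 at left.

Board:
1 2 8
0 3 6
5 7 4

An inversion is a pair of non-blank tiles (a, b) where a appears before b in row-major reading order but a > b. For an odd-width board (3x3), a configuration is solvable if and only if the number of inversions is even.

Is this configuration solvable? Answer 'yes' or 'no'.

Inversions (pairs i<j in row-major order where tile[i] > tile[j] > 0): 9
9 is odd, so the puzzle is not solvable.

Answer: no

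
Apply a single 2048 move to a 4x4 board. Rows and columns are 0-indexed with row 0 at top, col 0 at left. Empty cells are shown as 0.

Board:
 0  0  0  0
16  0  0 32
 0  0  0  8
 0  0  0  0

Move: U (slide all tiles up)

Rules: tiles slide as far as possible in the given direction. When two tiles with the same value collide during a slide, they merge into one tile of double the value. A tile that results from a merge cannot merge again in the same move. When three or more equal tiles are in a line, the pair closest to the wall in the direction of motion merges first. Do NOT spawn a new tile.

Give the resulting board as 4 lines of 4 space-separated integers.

Answer: 16  0  0 32
 0  0  0  8
 0  0  0  0
 0  0  0  0

Derivation:
Slide up:
col 0: [0, 16, 0, 0] -> [16, 0, 0, 0]
col 1: [0, 0, 0, 0] -> [0, 0, 0, 0]
col 2: [0, 0, 0, 0] -> [0, 0, 0, 0]
col 3: [0, 32, 8, 0] -> [32, 8, 0, 0]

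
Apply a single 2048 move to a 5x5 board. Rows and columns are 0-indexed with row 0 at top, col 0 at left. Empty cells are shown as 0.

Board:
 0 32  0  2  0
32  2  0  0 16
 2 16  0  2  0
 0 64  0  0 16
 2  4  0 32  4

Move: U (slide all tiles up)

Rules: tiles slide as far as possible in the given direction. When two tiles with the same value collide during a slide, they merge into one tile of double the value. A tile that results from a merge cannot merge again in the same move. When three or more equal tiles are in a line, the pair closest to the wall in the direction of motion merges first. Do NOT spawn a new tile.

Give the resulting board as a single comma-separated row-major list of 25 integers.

Slide up:
col 0: [0, 32, 2, 0, 2] -> [32, 4, 0, 0, 0]
col 1: [32, 2, 16, 64, 4] -> [32, 2, 16, 64, 4]
col 2: [0, 0, 0, 0, 0] -> [0, 0, 0, 0, 0]
col 3: [2, 0, 2, 0, 32] -> [4, 32, 0, 0, 0]
col 4: [0, 16, 0, 16, 4] -> [32, 4, 0, 0, 0]

Answer: 32, 32, 0, 4, 32, 4, 2, 0, 32, 4, 0, 16, 0, 0, 0, 0, 64, 0, 0, 0, 0, 4, 0, 0, 0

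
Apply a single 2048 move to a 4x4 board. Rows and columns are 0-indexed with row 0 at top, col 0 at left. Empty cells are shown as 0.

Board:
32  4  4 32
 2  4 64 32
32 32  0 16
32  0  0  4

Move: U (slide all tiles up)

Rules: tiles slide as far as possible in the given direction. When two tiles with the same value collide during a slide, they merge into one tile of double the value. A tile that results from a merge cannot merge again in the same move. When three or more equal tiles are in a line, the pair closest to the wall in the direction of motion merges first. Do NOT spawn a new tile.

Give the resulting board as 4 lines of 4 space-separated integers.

Slide up:
col 0: [32, 2, 32, 32] -> [32, 2, 64, 0]
col 1: [4, 4, 32, 0] -> [8, 32, 0, 0]
col 2: [4, 64, 0, 0] -> [4, 64, 0, 0]
col 3: [32, 32, 16, 4] -> [64, 16, 4, 0]

Answer: 32  8  4 64
 2 32 64 16
64  0  0  4
 0  0  0  0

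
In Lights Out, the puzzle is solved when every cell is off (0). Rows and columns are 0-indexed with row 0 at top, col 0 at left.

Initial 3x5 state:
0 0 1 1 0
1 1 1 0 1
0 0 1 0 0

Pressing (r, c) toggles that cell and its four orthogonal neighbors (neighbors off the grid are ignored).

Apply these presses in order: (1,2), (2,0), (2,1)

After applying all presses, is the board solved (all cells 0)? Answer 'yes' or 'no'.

Answer: no

Derivation:
After press 1 at (1,2):
0 0 0 1 0
1 0 0 1 1
0 0 0 0 0

After press 2 at (2,0):
0 0 0 1 0
0 0 0 1 1
1 1 0 0 0

After press 3 at (2,1):
0 0 0 1 0
0 1 0 1 1
0 0 1 0 0

Lights still on: 5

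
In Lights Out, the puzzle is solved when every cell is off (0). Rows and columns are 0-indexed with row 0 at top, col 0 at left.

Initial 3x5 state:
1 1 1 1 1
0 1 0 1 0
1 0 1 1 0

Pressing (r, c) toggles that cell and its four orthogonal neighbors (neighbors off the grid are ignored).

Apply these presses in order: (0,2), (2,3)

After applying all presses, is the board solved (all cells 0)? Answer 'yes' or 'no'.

After press 1 at (0,2):
1 0 0 0 1
0 1 1 1 0
1 0 1 1 0

After press 2 at (2,3):
1 0 0 0 1
0 1 1 0 0
1 0 0 0 1

Lights still on: 6

Answer: no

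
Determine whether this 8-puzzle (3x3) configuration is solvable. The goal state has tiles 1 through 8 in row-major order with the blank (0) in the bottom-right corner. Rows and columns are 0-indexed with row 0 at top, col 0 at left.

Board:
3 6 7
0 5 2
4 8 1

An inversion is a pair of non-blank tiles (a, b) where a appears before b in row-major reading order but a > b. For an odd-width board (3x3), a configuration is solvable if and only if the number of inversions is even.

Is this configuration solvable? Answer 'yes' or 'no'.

Answer: yes

Derivation:
Inversions (pairs i<j in row-major order where tile[i] > tile[j] > 0): 16
16 is even, so the puzzle is solvable.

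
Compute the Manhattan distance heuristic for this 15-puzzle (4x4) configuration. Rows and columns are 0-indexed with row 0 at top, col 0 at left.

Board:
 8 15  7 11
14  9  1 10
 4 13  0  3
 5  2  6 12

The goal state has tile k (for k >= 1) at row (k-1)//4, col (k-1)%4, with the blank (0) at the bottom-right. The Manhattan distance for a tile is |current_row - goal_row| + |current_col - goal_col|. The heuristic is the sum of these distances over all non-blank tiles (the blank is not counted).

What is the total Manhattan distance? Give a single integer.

Answer: 42

Derivation:
Tile 8: at (0,0), goal (1,3), distance |0-1|+|0-3| = 4
Tile 15: at (0,1), goal (3,2), distance |0-3|+|1-2| = 4
Tile 7: at (0,2), goal (1,2), distance |0-1|+|2-2| = 1
Tile 11: at (0,3), goal (2,2), distance |0-2|+|3-2| = 3
Tile 14: at (1,0), goal (3,1), distance |1-3|+|0-1| = 3
Tile 9: at (1,1), goal (2,0), distance |1-2|+|1-0| = 2
Tile 1: at (1,2), goal (0,0), distance |1-0|+|2-0| = 3
Tile 10: at (1,3), goal (2,1), distance |1-2|+|3-1| = 3
Tile 4: at (2,0), goal (0,3), distance |2-0|+|0-3| = 5
Tile 13: at (2,1), goal (3,0), distance |2-3|+|1-0| = 2
Tile 3: at (2,3), goal (0,2), distance |2-0|+|3-2| = 3
Tile 5: at (3,0), goal (1,0), distance |3-1|+|0-0| = 2
Tile 2: at (3,1), goal (0,1), distance |3-0|+|1-1| = 3
Tile 6: at (3,2), goal (1,1), distance |3-1|+|2-1| = 3
Tile 12: at (3,3), goal (2,3), distance |3-2|+|3-3| = 1
Sum: 4 + 4 + 1 + 3 + 3 + 2 + 3 + 3 + 5 + 2 + 3 + 2 + 3 + 3 + 1 = 42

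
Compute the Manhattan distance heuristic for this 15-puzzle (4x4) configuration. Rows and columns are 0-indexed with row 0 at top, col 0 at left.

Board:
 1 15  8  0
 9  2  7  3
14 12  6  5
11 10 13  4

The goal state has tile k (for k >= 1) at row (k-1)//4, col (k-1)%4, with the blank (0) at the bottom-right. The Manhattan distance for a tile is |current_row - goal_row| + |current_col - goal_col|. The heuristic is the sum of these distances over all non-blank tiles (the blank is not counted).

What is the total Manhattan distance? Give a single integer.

Tile 1: at (0,0), goal (0,0), distance |0-0|+|0-0| = 0
Tile 15: at (0,1), goal (3,2), distance |0-3|+|1-2| = 4
Tile 8: at (0,2), goal (1,3), distance |0-1|+|2-3| = 2
Tile 9: at (1,0), goal (2,0), distance |1-2|+|0-0| = 1
Tile 2: at (1,1), goal (0,1), distance |1-0|+|1-1| = 1
Tile 7: at (1,2), goal (1,2), distance |1-1|+|2-2| = 0
Tile 3: at (1,3), goal (0,2), distance |1-0|+|3-2| = 2
Tile 14: at (2,0), goal (3,1), distance |2-3|+|0-1| = 2
Tile 12: at (2,1), goal (2,3), distance |2-2|+|1-3| = 2
Tile 6: at (2,2), goal (1,1), distance |2-1|+|2-1| = 2
Tile 5: at (2,3), goal (1,0), distance |2-1|+|3-0| = 4
Tile 11: at (3,0), goal (2,2), distance |3-2|+|0-2| = 3
Tile 10: at (3,1), goal (2,1), distance |3-2|+|1-1| = 1
Tile 13: at (3,2), goal (3,0), distance |3-3|+|2-0| = 2
Tile 4: at (3,3), goal (0,3), distance |3-0|+|3-3| = 3
Sum: 0 + 4 + 2 + 1 + 1 + 0 + 2 + 2 + 2 + 2 + 4 + 3 + 1 + 2 + 3 = 29

Answer: 29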